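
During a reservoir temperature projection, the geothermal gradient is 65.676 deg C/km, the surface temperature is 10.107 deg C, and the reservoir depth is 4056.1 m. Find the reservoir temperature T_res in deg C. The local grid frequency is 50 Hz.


T_res = T_surf + grad * d / 1000
T_res = 10.107 + 65.676 * 4056.1 / 1000
T_res = 276.50 deg C


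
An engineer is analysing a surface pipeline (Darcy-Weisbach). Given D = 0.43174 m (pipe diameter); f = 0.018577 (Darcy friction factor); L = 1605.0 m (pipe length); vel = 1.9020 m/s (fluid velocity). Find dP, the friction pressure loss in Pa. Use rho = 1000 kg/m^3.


dP = f * (L/D) * (rho*vel^2/2) / 1000
dP = 0.018577 * (1605.0/0.43174) * (1000*1.9020^2/2) / 1000
dP = 124.9164 kPa
Convert: 124.9164 kPa * 1000.0 = 1.2492e+05 Pa
dP = 1.2492e+05 Pa


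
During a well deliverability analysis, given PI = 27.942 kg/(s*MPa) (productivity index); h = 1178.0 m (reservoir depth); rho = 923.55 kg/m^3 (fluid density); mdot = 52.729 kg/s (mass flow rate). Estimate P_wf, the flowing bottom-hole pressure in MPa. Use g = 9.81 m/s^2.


Step 1: P_i = rho*g*h/1e6 = 923.55*9.81*1178.0/1e6 = 10.67271 MPa
Step 2: P_wf = P_i - mdot/PI = 10.67271 - 52.729/27.942 = 8.7856 MPa
P_wf = 8.7856 MPa


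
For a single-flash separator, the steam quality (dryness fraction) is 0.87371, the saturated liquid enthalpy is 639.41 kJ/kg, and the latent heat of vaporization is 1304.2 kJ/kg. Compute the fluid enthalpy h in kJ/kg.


h = hf + x * hfg
h = 639.41 + 0.87371 * 1304.2
h = 1778.9 kJ/kg


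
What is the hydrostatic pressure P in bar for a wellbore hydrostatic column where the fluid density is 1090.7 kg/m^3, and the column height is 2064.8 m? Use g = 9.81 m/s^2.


P = rho * g * h / 1e6
P = 1090.7 * 9.81 * 2064.8 / 1e6
P = 22.09288 MPa
Convert: 22.09288 MPa * 10.0 = 220.93 bar
P = 220.93 bar


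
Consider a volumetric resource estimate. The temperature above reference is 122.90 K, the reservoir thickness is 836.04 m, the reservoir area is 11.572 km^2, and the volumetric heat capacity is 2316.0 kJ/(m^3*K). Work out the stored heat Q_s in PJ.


Step 1: Vr = A*1e6*hr = 11.572*1e6*836.04 = 9.674655e+09 m^3
Step 2: Q_s = Vr*rhoc*dT/1e12 = 9.674655e+09*2316.0*122.9/1e12 = 2753.8 PJ
Q_s = 2753.8 PJ


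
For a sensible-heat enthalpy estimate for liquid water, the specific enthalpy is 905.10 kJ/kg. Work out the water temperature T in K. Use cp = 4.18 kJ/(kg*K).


T = h / cp
T = 905.10 / 4.18
T = 216.5311 deg C
Convert to K: 216.5311 + 273.15 = 489.68 K
T = 489.68 K


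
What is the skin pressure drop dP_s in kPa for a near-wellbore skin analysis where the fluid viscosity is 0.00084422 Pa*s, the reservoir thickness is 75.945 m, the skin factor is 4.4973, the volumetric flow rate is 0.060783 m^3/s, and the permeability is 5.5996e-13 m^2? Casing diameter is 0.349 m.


dP_s = S * q * mu / (2*pi*k*hr) / 1000
dP_s = 4.4973 * 0.060783 * 0.00084422 / (2*pi*5.5996e-13*75.945) / 1000
dP_s = 863.68 kPa


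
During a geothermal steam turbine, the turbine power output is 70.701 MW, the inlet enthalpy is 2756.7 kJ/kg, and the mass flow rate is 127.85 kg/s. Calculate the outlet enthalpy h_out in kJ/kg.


h_out = h_in - P * 1000 / mdot
h_out = 2756.7 - 70.701 * 1000 / 127.85
h_out = 2203.7 kJ/kg


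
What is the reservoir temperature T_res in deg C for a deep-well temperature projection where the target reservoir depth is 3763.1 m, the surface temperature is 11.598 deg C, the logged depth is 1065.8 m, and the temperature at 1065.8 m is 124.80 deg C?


Step 1: grad = (T_d1 - T_surf)/d1 * 1000 = (124.8 - 11.598)/1065.8 * 1000 = 106.2132 deg C/km
Step 2: T_res = T_surf + grad*d2/1000 = 11.598 + 106.2132*3763.1/1000 = 411.29 deg C
T_res = 411.29 deg C


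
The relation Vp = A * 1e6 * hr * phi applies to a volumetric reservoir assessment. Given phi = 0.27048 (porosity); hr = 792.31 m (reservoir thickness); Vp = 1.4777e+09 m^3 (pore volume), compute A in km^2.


A = Vp / (1e6 * hr * phi)
A = 1.4777e+09 / (1e6 * 792.31 * 0.27048)
A = 6.8953 km^2


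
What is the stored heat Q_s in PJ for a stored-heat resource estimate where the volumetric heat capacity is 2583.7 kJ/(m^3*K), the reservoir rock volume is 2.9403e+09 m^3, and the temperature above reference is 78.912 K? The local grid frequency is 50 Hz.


Q_s = Vr * rhoc * dT / 1e12
Q_s = 2.9403e+09 * 2583.7 * 78.912 / 1e12
Q_s = 599.48 PJ


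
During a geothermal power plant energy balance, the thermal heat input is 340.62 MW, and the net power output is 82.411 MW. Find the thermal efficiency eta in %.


eta = W_net / Q_in * 100
eta = 82.411 / 340.62 * 100
eta = 24.194 %


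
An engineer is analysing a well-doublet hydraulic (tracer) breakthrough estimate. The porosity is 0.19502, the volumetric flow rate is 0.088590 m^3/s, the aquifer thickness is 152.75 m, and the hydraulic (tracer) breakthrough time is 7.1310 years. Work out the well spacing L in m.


L = sqrt(t_bt*365.25*86400*3*Qv / (pi*hr*phi))
L = sqrt(7.1310*365.25*86400*3*0.088590 / (pi*152.75*0.19502))
L = 799.42 m


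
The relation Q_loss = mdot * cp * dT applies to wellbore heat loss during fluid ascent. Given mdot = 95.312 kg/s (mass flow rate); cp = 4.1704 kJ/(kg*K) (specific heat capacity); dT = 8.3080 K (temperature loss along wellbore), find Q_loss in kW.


Q_loss = mdot * cp * dT
Q_loss = 95.312 * 4.1704 * 8.3080
Q_loss = 3302.3 kW


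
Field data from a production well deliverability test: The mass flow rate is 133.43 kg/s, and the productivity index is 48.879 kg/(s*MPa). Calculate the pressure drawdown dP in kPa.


dP = mdot * 1000 / PI
dP = 133.43 * 1000 / 48.879
dP = 2729.8 kPa


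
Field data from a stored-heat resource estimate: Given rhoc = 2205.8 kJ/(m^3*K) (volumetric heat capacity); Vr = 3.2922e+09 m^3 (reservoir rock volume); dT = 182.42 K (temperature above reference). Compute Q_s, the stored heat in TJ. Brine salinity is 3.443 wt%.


Q_s = Vr * rhoc * dT / 1e12
Q_s = 3.2922e+09 * 2205.8 * 182.42 / 1e12
Q_s = 1324.722 PJ
Convert: 1324.722 PJ * 1000.0 = 1.3247e+06 TJ
Q_s = 1.3247e+06 TJ


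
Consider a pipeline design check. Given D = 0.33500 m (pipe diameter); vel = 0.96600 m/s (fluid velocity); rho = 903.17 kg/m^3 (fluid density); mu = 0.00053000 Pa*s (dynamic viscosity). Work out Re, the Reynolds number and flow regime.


Step 1: Re = rho*vel*D/mu = 903.17*0.966*0.335/0.00053 = 5.5146e+05
Step 2: Re = 5.5146e+05 > 4000, so flow is turbulent.
Re = 5.5146e+05 (turbulent)


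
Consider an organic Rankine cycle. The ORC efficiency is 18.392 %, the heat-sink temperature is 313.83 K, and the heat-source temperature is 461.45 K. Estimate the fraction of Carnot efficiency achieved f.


f = (eta_orc/100) / (1 - Tc/Th)
f = (18.392/100) / (1 - 313.83/461.45)
f = 0.57492


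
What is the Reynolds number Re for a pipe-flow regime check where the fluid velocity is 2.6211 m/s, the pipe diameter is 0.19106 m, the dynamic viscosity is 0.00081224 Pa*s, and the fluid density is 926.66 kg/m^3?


Re = rho * vel * D / mu
Re = 926.66 * 2.6211 * 0.19106 / 0.00081224
Re = 5.7133e+05


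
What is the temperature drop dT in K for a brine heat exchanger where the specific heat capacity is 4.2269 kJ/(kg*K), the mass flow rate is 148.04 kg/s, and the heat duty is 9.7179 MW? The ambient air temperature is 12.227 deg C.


dT = Q * 1000 / (mdot * cp)
dT = 9.7179 * 1000 / (148.04 * 4.2269)
dT = 15.530 K


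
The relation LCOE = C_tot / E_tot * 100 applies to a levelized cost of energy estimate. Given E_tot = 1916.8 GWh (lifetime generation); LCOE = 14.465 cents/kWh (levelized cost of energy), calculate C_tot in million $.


C_tot = LCOE / 100 * E_tot
C_tot = 14.465 / 100 * 1916.8
C_tot = 277.27 million $


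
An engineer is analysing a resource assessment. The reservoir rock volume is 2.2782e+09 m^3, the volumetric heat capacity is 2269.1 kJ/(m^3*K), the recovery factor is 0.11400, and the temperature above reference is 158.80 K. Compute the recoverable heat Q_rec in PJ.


Step 1: Q_s = Vr*rhoc*dT/1e12 = 2.2782e+09*2269.1*158.8/1e12 = 820.9108 PJ
Step 2: Q_rec = Q_s * RF = 820.9108 * 0.114 = 93.584 PJ
Q_rec = 93.584 PJ


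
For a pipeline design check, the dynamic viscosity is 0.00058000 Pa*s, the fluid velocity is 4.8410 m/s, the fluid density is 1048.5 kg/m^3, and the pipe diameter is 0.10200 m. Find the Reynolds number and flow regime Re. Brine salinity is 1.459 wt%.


Step 1: Re = rho*vel*D/mu = 1048.5*4.841*0.102/0.00058 = 8.9264e+05
Step 2: Re = 8.9264e+05 > 4000, so flow is turbulent.
Re = 8.9264e+05 (turbulent)


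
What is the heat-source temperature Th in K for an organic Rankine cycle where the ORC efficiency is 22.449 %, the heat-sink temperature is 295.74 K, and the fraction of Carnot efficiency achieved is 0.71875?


Th = Tc / (1 - (eta_orc/100)/f)
Th = 295.74 / (1 - (22.449/100)/0.71875)
Th = 430.06 K


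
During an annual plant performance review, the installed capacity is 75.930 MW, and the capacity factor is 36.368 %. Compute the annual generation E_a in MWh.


E_a = CF / 100 * cap * 8760
E_a = 36.368 / 100 * 75.930 * 8760
E_a = 2.4190e+05 MWh


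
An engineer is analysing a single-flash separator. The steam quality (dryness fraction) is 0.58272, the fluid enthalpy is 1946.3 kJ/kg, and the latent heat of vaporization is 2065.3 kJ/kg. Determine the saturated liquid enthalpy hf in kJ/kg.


hf = h - x * hfg
hf = 1946.3 - 0.58272 * 2065.3
hf = 742.81 kJ/kg


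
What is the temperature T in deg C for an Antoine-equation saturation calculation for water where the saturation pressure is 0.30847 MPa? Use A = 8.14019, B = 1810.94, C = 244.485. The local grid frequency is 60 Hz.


T = B / (A - log10(P_sat * 760 / 0.101325)) - C
T = 1810.94 / (8.14019 - log10(0.30847 * 760 / 0.101325)) - 244.485
T = 134.70 deg C


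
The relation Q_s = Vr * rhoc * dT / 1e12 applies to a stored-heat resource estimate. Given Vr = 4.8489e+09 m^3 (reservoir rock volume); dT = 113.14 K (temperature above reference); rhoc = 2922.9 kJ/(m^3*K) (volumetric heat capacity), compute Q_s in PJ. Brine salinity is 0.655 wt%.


Q_s = Vr * rhoc * dT / 1e12
Q_s = 4.8489e+09 * 2922.9 * 113.14 / 1e12
Q_s = 1603.5 PJ


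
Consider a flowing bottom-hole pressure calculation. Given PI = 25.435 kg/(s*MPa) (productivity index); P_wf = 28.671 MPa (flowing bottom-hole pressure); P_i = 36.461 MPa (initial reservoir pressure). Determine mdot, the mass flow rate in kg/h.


mdot = (P_i - P_wf) * PI
mdot = (36.461 - 28.671) * 25.435
mdot = 198.1386 kg/s
Convert: 198.1386 kg/s * 3600.0 = 7.1330e+05 kg/h
mdot = 7.1330e+05 kg/h


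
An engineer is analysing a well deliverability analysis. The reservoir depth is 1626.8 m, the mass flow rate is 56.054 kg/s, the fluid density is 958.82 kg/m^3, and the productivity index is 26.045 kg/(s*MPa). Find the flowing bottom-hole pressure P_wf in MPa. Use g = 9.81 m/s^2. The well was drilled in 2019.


Step 1: P_i = rho*g*h/1e6 = 958.82*9.81*1626.8/1e6 = 15.30172 MPa
Step 2: P_wf = P_i - mdot/PI = 15.30172 - 56.054/26.045 = 13.150 MPa
P_wf = 13.150 MPa


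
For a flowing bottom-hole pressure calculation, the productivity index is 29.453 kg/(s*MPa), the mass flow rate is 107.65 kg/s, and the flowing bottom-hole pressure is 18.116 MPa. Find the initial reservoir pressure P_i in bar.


P_i = P_wf + mdot / PI
P_i = 18.116 + 107.65 / 29.453
P_i = 21.77098 MPa
Convert: 21.77098 MPa * 10.0 = 217.71 bar
P_i = 217.71 bar


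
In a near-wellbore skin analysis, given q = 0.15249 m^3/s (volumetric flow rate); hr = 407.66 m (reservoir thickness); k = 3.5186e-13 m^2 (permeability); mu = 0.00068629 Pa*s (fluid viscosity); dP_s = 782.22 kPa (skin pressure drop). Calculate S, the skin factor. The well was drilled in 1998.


S = dP_s * 1000 * 2*pi*k*hr / (q*mu)
S = 782.22 * 1000 * 2*pi*3.5186e-13*407.66 / (0.15249*0.00068629)
S = 6.7364


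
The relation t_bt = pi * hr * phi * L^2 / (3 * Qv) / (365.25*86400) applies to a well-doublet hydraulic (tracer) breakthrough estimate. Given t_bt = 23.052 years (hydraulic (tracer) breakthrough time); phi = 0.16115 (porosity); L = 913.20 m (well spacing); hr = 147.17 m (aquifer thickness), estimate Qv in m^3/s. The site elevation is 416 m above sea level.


Qv = pi*hr*phi*L^2 / (3*t_bt*365.25*86400)
Qv = pi*147.17*0.16115*913.20^2 / (3*23.052*365.25*86400)
Qv = 0.028471 m^3/s


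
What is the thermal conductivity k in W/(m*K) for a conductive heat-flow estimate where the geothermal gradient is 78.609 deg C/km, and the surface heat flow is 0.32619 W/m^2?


k = q * 1000 / grad
k = 0.32619 * 1000 / 78.609
k = 4.1495 W/(m*K)


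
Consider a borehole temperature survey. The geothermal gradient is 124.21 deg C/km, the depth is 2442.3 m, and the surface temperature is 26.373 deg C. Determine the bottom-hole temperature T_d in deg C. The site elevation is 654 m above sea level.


T_d = T_surf + grad * d / 1000
T_d = 26.373 + 124.21 * 2442.3 / 1000
T_d = 329.73 deg C


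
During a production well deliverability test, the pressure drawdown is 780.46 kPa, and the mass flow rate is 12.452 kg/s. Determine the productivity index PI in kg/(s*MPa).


PI = mdot * 1000 / dP
PI = 12.452 * 1000 / 780.46
PI = 15.955 kg/(s*MPa)


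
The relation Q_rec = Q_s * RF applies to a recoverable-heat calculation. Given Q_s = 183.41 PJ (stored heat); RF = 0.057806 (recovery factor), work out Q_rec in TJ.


Q_rec = Q_s * RF
Q_rec = 183.41 * 0.057806
Q_rec = 10.60220 PJ
Convert: 10.60220 PJ * 1000.0 = 10602 TJ
Q_rec = 10602 TJ


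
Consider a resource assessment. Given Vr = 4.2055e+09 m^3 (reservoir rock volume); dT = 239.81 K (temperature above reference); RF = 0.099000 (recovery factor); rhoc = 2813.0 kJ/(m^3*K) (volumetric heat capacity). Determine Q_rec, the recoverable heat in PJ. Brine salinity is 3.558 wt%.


Step 1: Q_s = Vr*rhoc*dT/1e12 = 4.2055e+09*2813.0*239.81/1e12 = 2836.969 PJ
Step 2: Q_rec = Q_s * RF = 2836.969 * 0.099 = 280.86 PJ
Q_rec = 280.86 PJ


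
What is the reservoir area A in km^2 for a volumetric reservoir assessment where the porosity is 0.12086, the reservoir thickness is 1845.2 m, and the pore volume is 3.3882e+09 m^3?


A = Vp / (1e6 * hr * phi)
A = 3.3882e+09 / (1e6 * 1845.2 * 0.12086)
A = 15.193 km^2


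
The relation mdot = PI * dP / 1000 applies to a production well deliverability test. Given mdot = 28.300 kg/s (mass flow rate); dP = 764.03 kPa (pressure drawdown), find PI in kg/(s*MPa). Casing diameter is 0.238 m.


PI = mdot * 1000 / dP
PI = 28.300 * 1000 / 764.03
PI = 37.040 kg/(s*MPa)


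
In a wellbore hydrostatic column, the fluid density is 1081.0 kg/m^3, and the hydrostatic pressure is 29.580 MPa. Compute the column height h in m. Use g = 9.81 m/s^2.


h = P * 1e6 / (g * rho)
h = 29.580 * 1e6 / (9.81 * 1081.0)
h = 2789.4 m


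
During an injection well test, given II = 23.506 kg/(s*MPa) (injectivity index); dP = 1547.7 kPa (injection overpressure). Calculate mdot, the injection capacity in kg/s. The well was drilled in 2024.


mdot = II * dP / 1000
mdot = 23.506 * 1547.7 / 1000
mdot = 36.380 kg/s


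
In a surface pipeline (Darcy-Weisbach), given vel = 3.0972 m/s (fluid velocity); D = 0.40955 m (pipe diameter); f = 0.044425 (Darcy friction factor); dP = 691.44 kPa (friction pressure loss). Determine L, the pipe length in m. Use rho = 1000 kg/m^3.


L = dP*1000*D / (f*rho*vel^2/2)
L = 691.44*1000*0.40955 / (0.044425*1000*3.0972^2/2)
L = 1329.0 m


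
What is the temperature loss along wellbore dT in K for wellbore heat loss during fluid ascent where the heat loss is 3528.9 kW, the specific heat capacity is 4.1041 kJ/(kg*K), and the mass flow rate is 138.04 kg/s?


dT = Q_loss / (mdot * cp)
dT = 3528.9 / (138.04 * 4.1041)
dT = 6.2290 K


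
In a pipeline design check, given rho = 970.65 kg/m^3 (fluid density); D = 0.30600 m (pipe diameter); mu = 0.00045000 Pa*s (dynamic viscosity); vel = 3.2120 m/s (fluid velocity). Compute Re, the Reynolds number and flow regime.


Step 1: Re = rho*vel*D/mu = 970.65*3.212*0.306/0.00045 = 2.1201e+06
Step 2: Re = 2.1201e+06 > 4000, so flow is turbulent.
Re = 2.1201e+06 (turbulent)


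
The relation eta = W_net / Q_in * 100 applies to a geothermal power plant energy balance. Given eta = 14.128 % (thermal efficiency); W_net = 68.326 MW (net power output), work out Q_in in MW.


Q_in = W_net / (eta / 100)
Q_in = 68.326 / (14.128 / 100)
Q_in = 483.62 MW


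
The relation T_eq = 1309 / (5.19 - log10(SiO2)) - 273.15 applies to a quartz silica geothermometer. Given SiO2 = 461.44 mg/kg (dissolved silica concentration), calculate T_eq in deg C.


T_eq = 1309 / (5.19 - log10(SiO2)) - 273.15
T_eq = 1309 / (5.19 - log10(461.44)) - 273.15
T_eq = 245.08 deg C


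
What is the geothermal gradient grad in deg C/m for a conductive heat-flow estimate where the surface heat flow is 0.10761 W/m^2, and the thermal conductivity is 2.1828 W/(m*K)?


grad = q * 1000 / k
grad = 0.10761 * 1000 / 2.1828
grad = 49.29907 deg C/km
Convert: 49.29907 deg C/km * 0.001 = 0.049299 deg C/m
grad = 0.049299 deg C/m


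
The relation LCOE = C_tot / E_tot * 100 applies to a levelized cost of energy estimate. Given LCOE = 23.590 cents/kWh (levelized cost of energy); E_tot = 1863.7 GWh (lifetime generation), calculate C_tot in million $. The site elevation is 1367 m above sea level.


C_tot = LCOE / 100 * E_tot
C_tot = 23.590 / 100 * 1863.7
C_tot = 439.65 million $


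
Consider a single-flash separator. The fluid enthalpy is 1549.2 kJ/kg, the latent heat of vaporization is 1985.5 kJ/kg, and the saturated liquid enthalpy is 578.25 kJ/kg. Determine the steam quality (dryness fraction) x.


x = (h - hf) / hfg
x = (1549.2 - 578.25) / 1985.5
x = 0.48902


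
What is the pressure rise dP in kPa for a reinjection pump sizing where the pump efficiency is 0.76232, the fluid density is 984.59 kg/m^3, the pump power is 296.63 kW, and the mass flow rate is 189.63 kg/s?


dP = P_pump * rho * eta / mdot
dP = 296.63 * 984.59 * 0.76232 / 189.63
dP = 1174.1 kPa


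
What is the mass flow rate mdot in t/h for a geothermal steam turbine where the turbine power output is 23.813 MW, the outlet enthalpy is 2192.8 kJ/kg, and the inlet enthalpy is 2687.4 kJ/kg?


mdot = P * 1000 / (h_in - h_out)
mdot = 23.813 * 1000 / (2687.4 - 2192.8)
mdot = 48.14598 kg/s
Convert: 48.14598 kg/s * 3.6 = 173.33 t/h
mdot = 173.33 t/h


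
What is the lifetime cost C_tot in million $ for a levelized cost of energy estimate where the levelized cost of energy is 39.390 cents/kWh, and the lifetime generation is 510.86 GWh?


C_tot = LCOE / 100 * E_tot
C_tot = 39.390 / 100 * 510.86
C_tot = 201.23 million $


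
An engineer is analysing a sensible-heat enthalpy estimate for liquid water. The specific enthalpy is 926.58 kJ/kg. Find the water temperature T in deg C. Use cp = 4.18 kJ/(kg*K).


T = h / cp
T = 926.58 / 4.18
T = 221.67 deg C


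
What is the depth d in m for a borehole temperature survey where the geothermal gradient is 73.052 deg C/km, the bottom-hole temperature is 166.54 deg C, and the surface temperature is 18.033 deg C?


d = (T_d - T_surf) / grad * 1000
d = (166.54 - 18.033) / 73.052 * 1000
d = 2032.9 m


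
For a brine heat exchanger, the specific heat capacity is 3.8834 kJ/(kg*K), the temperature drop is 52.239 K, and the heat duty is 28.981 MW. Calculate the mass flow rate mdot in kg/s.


mdot = Q * 1000 / (cp * dT)
mdot = 28.981 * 1000 / (3.8834 * 52.239)
mdot = 142.86 kg/s


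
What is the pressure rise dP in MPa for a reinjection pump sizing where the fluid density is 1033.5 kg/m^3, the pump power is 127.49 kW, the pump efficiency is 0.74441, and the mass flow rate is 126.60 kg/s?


dP = P_pump * rho * eta / mdot
dP = 127.49 * 1033.5 * 0.74441 / 126.60
dP = 774.7563 kPa
Convert: 774.7563 kPa * 0.001 = 0.77476 MPa
dP = 0.77476 MPa


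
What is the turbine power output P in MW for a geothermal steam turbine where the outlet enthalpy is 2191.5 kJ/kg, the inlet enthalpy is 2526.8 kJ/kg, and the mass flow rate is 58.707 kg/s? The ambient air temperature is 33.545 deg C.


P = mdot * (h_in - h_out) / 1000
P = 58.707 * (2526.8 - 2191.5) / 1000
P = 19.684 MW


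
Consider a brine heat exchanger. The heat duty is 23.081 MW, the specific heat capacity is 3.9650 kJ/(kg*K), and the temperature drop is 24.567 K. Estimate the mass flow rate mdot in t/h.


mdot = Q * 1000 / (cp * dT)
mdot = 23.081 * 1000 / (3.9650 * 24.567)
mdot = 236.9514 kg/s
Convert: 236.9514 kg/s * 3.6 = 853.03 t/h
mdot = 853.03 t/h


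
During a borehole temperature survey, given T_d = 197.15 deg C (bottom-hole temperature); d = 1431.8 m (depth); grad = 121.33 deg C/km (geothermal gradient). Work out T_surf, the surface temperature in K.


T_surf = T_d - grad * d / 1000
T_surf = 197.15 - 121.33 * 1431.8 / 1000
T_surf = 23.42971 deg C
Convert to K: 23.42971 + 273.15 = 296.58 K
T_surf = 296.58 K


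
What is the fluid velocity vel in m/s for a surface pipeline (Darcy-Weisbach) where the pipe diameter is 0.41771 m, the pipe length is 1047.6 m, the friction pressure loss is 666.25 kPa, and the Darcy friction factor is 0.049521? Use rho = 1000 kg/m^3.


vel = sqrt(dP*1000*2*D / (f*L*rho))
vel = sqrt(666.25*1000*2*0.41771 / (0.049521*1047.6*1000))
vel = 3.2755 m/s


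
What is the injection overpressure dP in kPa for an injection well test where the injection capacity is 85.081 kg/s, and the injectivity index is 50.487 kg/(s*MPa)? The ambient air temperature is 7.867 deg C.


dP = mdot * 1000 / II
dP = 85.081 * 1000 / 50.487
dP = 1685.2 kPa


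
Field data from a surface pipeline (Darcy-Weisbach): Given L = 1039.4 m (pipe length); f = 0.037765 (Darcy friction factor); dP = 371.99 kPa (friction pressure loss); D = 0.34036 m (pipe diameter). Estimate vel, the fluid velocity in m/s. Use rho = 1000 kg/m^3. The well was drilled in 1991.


vel = sqrt(dP*1000*2*D / (f*L*rho))
vel = sqrt(371.99*1000*2*0.34036 / (0.037765*1039.4*1000))
vel = 2.5399 m/s


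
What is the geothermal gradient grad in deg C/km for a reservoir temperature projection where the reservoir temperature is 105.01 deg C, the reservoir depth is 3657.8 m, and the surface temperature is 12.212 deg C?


grad = (T_res - T_surf) / d * 1000
grad = (105.01 - 12.212) / 3657.8 * 1000
grad = 25.370 deg C/km


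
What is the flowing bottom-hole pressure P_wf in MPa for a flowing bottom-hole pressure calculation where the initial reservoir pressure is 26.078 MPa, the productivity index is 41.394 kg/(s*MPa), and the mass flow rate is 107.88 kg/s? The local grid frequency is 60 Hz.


P_wf = P_i - mdot / PI
P_wf = 26.078 - 107.88 / 41.394
P_wf = 23.472 MPa


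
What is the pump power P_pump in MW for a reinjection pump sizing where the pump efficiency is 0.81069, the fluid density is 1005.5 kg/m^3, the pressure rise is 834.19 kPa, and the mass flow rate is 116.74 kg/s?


P_pump = mdot * dP / (rho * eta)
P_pump = 116.74 * 834.19 / (1005.5 * 0.81069)
P_pump = 119.4670 kW
Convert: 119.4670 kW * 0.001 = 0.11947 MW
P_pump = 0.11947 MW


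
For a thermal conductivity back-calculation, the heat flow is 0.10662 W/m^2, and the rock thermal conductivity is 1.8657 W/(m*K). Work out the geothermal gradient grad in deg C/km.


grad = q / k * 1000
grad = 0.10662 / 1.8657 * 1000
grad = 57.147 deg C/km


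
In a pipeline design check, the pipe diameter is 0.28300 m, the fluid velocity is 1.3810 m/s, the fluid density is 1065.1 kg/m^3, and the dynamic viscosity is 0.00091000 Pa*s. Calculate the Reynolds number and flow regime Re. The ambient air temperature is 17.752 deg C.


Step 1: Re = rho*vel*D/mu = 1065.1*1.381*0.283/0.00091 = 4.5743e+05
Step 2: Re = 4.5743e+05 > 4000, so flow is turbulent.
Re = 4.5743e+05 (turbulent)


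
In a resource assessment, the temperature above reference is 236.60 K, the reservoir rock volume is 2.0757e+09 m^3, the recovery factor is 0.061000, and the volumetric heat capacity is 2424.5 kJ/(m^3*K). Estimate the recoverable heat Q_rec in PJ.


Step 1: Q_s = Vr*rhoc*dT/1e12 = 2.0757e+09*2424.5*236.6/1e12 = 1190.698 PJ
Step 2: Q_rec = Q_s * RF = 1190.698 * 0.061 = 72.633 PJ
Q_rec = 72.633 PJ


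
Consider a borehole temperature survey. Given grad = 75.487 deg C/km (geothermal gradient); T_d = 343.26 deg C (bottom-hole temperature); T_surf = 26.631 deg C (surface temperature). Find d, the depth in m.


d = (T_d - T_surf) / grad * 1000
d = (343.26 - 26.631) / 75.487 * 1000
d = 4194.5 m


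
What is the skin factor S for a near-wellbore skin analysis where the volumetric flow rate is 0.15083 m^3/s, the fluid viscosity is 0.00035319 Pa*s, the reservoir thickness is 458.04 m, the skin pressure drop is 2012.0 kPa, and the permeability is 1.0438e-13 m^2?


S = dP_s * 1000 * 2*pi*k*hr / (q*mu)
S = 2012.0 * 1000 * 2*pi*1.0438e-13*458.04 / (0.15083*0.00035319)
S = 11.346


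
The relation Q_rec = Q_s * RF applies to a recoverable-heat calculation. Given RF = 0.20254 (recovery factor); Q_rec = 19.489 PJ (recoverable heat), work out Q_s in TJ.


Q_s = Q_rec / RF
Q_s = 19.489 / 0.20254
Q_s = 96.22297 PJ
Convert: 96.22297 PJ * 1000.0 = 96223 TJ
Q_s = 96223 TJ


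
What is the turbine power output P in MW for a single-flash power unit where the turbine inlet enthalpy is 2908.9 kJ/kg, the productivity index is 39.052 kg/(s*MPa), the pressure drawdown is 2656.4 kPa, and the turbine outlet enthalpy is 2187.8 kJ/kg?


Step 1: mdot = PI * dP / 1000 = 39.052 * 2656.4 / 1000 = 103.7377 kg/s
Step 2: P = mdot*(h_in - h_out)/1000 = 103.7377*(2908.9 - 2187.8)/1000 = 74.805 MW
P = 74.805 MW


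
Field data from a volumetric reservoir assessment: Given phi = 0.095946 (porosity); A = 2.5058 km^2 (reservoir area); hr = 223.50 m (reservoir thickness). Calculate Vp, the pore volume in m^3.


Vp = A * 1e6 * hr * phi
Vp = 2.5058 * 1e6 * 223.50 * 0.095946
Vp = 5.3734e+07 m^3


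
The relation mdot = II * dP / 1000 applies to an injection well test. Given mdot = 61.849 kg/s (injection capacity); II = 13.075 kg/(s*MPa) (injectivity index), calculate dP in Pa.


dP = mdot * 1000 / II
dP = 61.849 * 1000 / 13.075
dP = 4730.325 kPa
Convert: 4730.325 kPa * 1000.0 = 4.7303e+06 Pa
dP = 4.7303e+06 Pa


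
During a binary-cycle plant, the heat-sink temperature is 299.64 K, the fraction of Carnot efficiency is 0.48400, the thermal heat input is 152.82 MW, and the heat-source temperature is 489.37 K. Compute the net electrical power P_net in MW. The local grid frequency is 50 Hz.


Step 1: eta = (1 - Tc/Th)*f = (1 - 299.64/489.37)*0.484 = 0.1876480
Step 2: P_net = eta * Q_in = 0.1876480 * 152.82 = 28.676 MW
P_net = 28.676 MW


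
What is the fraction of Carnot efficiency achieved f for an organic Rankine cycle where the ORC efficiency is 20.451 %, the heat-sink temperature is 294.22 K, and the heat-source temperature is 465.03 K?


f = (eta_orc/100) / (1 - Tc/Th)
f = (20.451/100) / (1 - 294.22/465.03)
f = 0.55678


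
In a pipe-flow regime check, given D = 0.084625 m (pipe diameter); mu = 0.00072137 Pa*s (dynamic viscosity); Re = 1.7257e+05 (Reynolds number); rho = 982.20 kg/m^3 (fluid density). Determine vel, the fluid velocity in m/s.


vel = Re * mu / (rho * D)
vel = 1.7257e+05 * 0.00072137 / (982.20 * 0.084625)
vel = 1.4977 m/s


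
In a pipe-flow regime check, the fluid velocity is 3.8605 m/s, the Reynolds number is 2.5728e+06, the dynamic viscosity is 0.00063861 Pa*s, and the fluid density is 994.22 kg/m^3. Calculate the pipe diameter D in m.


D = Re * mu / (rho * vel)
D = 2.5728e+06 * 0.00063861 / (994.22 * 3.8605)
D = 0.42807 m


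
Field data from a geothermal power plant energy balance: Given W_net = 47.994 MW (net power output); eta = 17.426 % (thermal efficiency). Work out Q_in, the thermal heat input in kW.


Q_in = W_net / (eta / 100)
Q_in = 47.994 / (17.426 / 100)
Q_in = 275.4160 MW
Convert: 275.4160 MW * 1000.0 = 2.7542e+05 kW
Q_in = 2.7542e+05 kW


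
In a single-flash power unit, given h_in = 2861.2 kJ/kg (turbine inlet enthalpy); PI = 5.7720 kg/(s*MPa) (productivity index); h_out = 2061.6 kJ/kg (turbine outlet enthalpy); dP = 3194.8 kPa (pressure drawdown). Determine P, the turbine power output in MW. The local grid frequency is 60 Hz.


Step 1: mdot = PI * dP / 1000 = 5.772 * 3194.8 / 1000 = 18.44039 kg/s
Step 2: P = mdot*(h_in - h_out)/1000 = 18.44039*(2861.2 - 2061.6)/1000 = 14.745 MW
P = 14.745 MW


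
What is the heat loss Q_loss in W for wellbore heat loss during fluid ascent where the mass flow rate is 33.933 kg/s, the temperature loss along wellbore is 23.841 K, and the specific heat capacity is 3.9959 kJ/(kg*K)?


Q_loss = mdot * cp * dT
Q_loss = 33.933 * 3.9959 * 23.841
Q_loss = 3232.670 kW
Convert: 3232.670 kW * 1000.0 = 3.2327e+06 W
Q_loss = 3.2327e+06 W


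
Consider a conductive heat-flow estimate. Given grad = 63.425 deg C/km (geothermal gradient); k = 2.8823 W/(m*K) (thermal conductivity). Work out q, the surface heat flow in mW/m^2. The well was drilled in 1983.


q = k * grad / 1000
q = 2.8823 * 63.425 / 1000
q = 0.1828099 W/m^2
Convert: 0.1828099 W/m^2 * 1000.0 = 182.81 mW/m^2
q = 182.81 mW/m^2


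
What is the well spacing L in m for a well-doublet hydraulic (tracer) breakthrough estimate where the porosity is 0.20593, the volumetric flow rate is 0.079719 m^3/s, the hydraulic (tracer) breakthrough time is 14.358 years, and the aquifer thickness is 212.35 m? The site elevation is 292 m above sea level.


L = sqrt(t_bt*365.25*86400*3*Qv / (pi*hr*phi))
L = sqrt(14.358*365.25*86400*3*0.079719 / (pi*212.35*0.20593))
L = 888.14 m


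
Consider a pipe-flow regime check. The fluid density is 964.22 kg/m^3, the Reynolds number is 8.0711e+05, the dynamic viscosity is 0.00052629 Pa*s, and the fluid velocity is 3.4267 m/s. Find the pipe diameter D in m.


D = Re * mu / (rho * vel)
D = 8.0711e+05 * 0.00052629 / (964.22 * 3.4267)
D = 0.12856 m


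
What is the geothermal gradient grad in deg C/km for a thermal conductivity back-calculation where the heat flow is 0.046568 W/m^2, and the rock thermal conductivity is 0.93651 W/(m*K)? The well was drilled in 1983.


grad = q / k * 1000
grad = 0.046568 / 0.93651 * 1000
grad = 49.725 deg C/km


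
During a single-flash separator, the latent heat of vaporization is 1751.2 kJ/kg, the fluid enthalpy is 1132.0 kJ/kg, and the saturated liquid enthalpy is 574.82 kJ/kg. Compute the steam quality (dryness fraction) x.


x = (h - hf) / hfg
x = (1132.0 - 574.82) / 1751.2
x = 0.31817


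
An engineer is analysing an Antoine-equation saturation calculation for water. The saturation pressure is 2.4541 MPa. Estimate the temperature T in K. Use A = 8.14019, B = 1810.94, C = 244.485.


T = B / (A - log10(P_sat * 760 / 0.101325)) - C
T = 1810.94 / (8.14019 - log10(2.4541 * 760 / 0.101325)) - 244.485
T = 222.8301 deg C
Convert to K: 222.8301 + 273.15 = 495.98 K
T = 495.98 K


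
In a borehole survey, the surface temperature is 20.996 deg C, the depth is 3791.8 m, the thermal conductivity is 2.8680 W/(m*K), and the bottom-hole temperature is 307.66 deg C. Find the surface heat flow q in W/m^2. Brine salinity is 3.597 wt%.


Step 1: grad = (T_d - T_surf)/d * 1000 = (307.66 - 20.996)/3791.8 * 1000 = 75.60103 deg C/km
Step 2: q = k * grad / 1000 = 2.868 * 75.60103 / 1000 = 0.21682 W/m^2
q = 0.21682 W/m^2


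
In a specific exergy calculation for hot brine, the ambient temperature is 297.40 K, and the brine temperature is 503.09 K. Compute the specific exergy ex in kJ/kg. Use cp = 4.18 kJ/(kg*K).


ex = cp * ((T_b - T_0) - T_0 * ln(T_b/T_0))
ex = 4.18 * ((503.09 - 297.40) - 297.40 * ln(503.09/297.40))
ex = 206.28 kJ/kg


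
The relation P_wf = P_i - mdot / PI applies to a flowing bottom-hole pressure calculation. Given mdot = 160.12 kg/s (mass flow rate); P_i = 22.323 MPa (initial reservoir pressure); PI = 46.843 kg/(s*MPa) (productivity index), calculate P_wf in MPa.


P_wf = P_i - mdot / PI
P_wf = 22.323 - 160.12 / 46.843
P_wf = 18.905 MPa


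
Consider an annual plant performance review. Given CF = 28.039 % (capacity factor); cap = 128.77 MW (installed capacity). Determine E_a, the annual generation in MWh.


E_a = CF / 100 * cap * 8760
E_a = 28.039 / 100 * 128.77 * 8760
E_a = 3.1629e+05 MWh


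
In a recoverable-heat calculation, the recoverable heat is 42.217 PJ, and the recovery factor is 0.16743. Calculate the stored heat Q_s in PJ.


Q_s = Q_rec / RF
Q_s = 42.217 / 0.16743
Q_s = 252.15 PJ


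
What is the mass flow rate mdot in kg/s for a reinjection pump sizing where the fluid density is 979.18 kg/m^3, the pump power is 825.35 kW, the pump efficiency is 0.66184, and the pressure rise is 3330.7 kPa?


mdot = P_pump * rho * eta / dP
mdot = 825.35 * 979.18 * 0.66184 / 3330.7
mdot = 160.59 kg/s


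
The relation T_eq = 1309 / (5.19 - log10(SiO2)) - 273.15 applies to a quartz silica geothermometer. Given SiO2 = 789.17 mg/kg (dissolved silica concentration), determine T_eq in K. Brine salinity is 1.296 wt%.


T_eq = 1309 / (5.19 - log10(SiO2)) - 273.15
T_eq = 1309 / (5.19 - log10(789.17)) - 273.15
T_eq = 297.7603 deg C
Convert to K: 297.7603 + 273.15 = 570.91 K
T_eq = 570.91 K


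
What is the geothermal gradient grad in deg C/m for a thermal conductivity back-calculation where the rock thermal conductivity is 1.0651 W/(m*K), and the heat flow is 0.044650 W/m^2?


grad = q / k * 1000
grad = 0.044650 / 1.0651 * 1000
grad = 41.92095 deg C/km
Convert: 41.92095 deg C/km * 0.001 = 0.041921 deg C/m
grad = 0.041921 deg C/m


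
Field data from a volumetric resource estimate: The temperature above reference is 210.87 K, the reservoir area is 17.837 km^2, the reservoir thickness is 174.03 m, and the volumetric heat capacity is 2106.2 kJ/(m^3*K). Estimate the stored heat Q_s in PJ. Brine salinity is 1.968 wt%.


Step 1: Vr = A*1e6*hr = 17.837*1e6*174.03 = 3.104173e+09 m^3
Step 2: Q_s = Vr*rhoc*dT/1e12 = 3.104173e+09*2106.2*210.87/1e12 = 1378.7 PJ
Q_s = 1378.7 PJ


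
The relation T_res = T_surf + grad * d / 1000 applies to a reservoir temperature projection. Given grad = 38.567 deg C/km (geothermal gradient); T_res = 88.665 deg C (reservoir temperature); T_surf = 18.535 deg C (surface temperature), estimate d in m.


d = (T_res - T_surf) / grad * 1000
d = (88.665 - 18.535) / 38.567 * 1000
d = 1818.4 m


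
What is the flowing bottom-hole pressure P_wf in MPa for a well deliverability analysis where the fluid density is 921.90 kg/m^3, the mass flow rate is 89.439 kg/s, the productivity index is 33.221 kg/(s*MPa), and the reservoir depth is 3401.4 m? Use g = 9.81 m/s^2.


Step 1: P_i = rho*g*h/1e6 = 921.9*9.81*3401.4/1e6 = 30.76171 MPa
Step 2: P_wf = P_i - mdot/PI = 30.76171 - 89.439/33.221 = 28.069 MPa
P_wf = 28.069 MPa


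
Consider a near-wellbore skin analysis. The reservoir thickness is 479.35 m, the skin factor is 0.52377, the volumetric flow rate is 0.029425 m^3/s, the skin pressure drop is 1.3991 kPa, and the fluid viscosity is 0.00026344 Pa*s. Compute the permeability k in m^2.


k = S*q*mu / (2*pi*dP_s*1000*hr)
k = 0.52377*0.029425*0.00026344 / (2*pi*1.3991*1000*479.35)
k = 9.6351e-13 m^2


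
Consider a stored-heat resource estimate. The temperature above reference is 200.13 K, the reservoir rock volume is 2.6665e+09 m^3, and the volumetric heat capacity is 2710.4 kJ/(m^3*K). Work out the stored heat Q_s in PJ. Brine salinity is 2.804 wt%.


Q_s = Vr * rhoc * dT / 1e12
Q_s = 2.6665e+09 * 2710.4 * 200.13 / 1e12
Q_s = 1446.4 PJ


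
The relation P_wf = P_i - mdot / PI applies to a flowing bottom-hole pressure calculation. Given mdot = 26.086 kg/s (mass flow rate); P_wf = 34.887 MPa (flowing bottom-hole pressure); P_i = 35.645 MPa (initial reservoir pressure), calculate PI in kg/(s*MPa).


PI = mdot / (P_i - P_wf)
PI = 26.086 / (35.645 - 34.887)
PI = 34.414 kg/(s*MPa)


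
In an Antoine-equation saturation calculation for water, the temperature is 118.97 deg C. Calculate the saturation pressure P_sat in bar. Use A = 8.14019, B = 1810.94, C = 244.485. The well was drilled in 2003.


P_sat = 10^(A - B/(C + T)) / 760 * 0.101325
P_sat = 10^(8.14019 - 1810.94/(244.485 + 118.97)) / 760 * 0.101325
P_sat = 0.1916562 MPa
Convert: 0.1916562 MPa * 10.0 = 1.9166 bar
P_sat = 1.9166 bar


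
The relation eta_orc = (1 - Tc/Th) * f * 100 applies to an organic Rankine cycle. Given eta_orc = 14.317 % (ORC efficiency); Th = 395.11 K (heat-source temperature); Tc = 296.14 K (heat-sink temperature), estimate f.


f = (eta_orc/100) / (1 - Tc/Th)
f = (14.317/100) / (1 - 296.14/395.11)
f = 0.57157


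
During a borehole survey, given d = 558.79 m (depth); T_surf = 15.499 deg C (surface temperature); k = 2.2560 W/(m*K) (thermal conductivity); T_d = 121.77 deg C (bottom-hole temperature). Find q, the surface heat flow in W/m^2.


Step 1: grad = (T_d - T_surf)/d * 1000 = (121.77 - 15.499)/558.79 * 1000 = 190.1806 deg C/km
Step 2: q = k * grad / 1000 = 2.256 * 190.1806 / 1000 = 0.42905 W/m^2
q = 0.42905 W/m^2


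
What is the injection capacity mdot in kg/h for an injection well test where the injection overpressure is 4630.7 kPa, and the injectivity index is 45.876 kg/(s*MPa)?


mdot = II * dP / 1000
mdot = 45.876 * 4630.7 / 1000
mdot = 212.4380 kg/s
Convert: 212.4380 kg/s * 3600.0 = 7.6478e+05 kg/h
mdot = 7.6478e+05 kg/h


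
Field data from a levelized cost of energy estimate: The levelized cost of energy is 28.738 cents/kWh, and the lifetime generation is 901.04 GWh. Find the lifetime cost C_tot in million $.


C_tot = LCOE / 100 * E_tot
C_tot = 28.738 / 100 * 901.04
C_tot = 258.94 million $


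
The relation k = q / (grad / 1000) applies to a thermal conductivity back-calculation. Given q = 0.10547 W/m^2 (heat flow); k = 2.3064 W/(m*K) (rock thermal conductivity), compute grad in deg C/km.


grad = q / k * 1000
grad = 0.10547 / 2.3064 * 1000
grad = 45.729 deg C/km


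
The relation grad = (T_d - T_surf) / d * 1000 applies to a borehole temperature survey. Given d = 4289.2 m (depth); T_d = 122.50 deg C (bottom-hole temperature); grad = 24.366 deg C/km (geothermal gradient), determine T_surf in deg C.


T_surf = T_d - grad * d / 1000
T_surf = 122.50 - 24.366 * 4289.2 / 1000
T_surf = 17.989 deg C


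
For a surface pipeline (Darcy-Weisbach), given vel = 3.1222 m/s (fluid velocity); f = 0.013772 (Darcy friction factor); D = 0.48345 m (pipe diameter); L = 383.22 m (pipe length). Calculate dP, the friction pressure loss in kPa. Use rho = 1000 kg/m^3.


dP = f * (L/D) * (rho*vel^2/2) / 1000
dP = 0.013772 * (383.22/0.48345) * (1000*3.1222^2/2) / 1000
dP = 53.209 kPa


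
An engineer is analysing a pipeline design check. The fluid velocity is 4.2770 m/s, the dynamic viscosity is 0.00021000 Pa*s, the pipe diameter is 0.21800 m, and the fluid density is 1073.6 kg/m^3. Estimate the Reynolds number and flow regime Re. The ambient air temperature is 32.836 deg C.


Step 1: Re = rho*vel*D/mu = 1073.6*4.277*0.218/0.00021 = 4.7667e+06
Step 2: Re = 4.7667e+06 > 4000, so flow is turbulent.
Re = 4.7667e+06 (turbulent)


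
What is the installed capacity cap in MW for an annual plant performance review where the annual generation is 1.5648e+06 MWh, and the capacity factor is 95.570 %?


cap = E_a / (CF/100 * 8760)
cap = 1.5648e+06 / (95.570/100 * 8760)
cap = 186.91 MW


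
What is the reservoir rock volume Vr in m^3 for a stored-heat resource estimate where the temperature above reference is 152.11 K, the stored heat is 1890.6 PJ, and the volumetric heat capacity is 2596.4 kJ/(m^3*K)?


Vr = Q_s * 1e12 / (rhoc * dT)
Vr = 1890.6 * 1e12 / (2596.4 * 152.11)
Vr = 4.7871e+09 m^3


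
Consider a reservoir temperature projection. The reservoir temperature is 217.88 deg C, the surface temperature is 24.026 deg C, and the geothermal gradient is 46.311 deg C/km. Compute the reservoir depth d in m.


d = (T_res - T_surf) / grad * 1000
d = (217.88 - 24.026) / 46.311 * 1000
d = 4185.9 m


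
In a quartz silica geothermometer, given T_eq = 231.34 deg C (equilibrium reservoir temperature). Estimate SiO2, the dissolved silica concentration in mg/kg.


SiO2 = 10^(5.19 - 1309/(T_eq + 273.15))
SiO2 = 10^(5.19 - 1309/(231.34 + 273.15))
SiO2 = 393.82 mg/kg
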